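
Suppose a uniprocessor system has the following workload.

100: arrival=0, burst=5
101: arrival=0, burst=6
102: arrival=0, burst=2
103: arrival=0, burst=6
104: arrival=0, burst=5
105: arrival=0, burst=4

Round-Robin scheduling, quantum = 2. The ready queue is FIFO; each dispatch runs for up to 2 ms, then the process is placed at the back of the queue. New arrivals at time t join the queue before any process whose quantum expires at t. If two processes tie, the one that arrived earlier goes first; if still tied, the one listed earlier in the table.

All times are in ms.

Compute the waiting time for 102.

Timeline: | 100 0-2 | 101 2-4 | 102 4-6 | 103 6-8 | 104 8-10 | 105 10-12 | 100 12-14 | 101 14-16 | 103 16-18 | 104 18-20 | 105 20-22 | 100 22-23 | 101 23-25 | 103 25-27 | 104 27-28 |
Completion: 100=23  101=25  102=6  103=27  104=28  105=22
Waiting(102) = turnaround − burst = 6 − 2 = 4

4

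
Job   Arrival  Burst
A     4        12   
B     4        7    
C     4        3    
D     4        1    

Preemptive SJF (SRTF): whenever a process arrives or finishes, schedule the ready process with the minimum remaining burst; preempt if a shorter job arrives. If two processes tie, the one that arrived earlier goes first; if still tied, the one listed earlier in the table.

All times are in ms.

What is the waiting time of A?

Gantt: | idle 0-4 | D 4-5 | C 5-8 | B 8-15 | A 15-27 |
Completion: A=27  B=15  C=8  D=5
Turnaround (C−A): A=23  B=11  C=4  D=1
Waiting(A) = turnaround − burst = 23 − 12 = 11

11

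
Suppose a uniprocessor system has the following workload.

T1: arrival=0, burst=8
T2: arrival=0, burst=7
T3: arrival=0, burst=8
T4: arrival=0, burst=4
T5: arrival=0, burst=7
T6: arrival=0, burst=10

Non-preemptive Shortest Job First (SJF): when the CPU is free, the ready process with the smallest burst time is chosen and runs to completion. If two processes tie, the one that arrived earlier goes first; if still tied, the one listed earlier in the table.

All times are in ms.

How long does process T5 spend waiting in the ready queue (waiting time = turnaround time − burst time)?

Schedule: | T4 0-4 | T2 4-11 | T5 11-18 | T1 18-26 | T3 26-34 | T6 34-44 |
Completion: T1=26  T2=11  T3=34  T4=4  T5=18  T6=44
Waiting(T5) = turnaround − burst = 18 − 7 = 11

11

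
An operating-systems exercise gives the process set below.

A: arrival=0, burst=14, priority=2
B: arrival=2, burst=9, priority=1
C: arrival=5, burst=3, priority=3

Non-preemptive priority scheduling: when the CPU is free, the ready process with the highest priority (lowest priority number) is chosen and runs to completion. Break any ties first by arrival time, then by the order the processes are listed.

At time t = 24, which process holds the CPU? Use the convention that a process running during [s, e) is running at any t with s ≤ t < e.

C

Schedule: | A 0-14 | B 14-23 | C 23-26 |
Completion: A=14  B=23  C=26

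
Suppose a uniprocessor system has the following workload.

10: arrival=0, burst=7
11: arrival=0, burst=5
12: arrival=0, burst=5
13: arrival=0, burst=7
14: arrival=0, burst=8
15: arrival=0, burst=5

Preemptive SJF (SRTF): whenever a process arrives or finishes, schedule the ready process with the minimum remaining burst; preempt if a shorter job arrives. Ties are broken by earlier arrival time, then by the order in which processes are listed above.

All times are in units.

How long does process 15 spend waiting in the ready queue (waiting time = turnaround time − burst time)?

Timeline: | 11 0-5 | 12 5-10 | 15 10-15 | 10 15-22 | 13 22-29 | 14 29-37 |
Completion: 10=22  11=5  12=10  13=29  14=37  15=15
Waiting(15) = turnaround − burst = 15 − 5 = 10

10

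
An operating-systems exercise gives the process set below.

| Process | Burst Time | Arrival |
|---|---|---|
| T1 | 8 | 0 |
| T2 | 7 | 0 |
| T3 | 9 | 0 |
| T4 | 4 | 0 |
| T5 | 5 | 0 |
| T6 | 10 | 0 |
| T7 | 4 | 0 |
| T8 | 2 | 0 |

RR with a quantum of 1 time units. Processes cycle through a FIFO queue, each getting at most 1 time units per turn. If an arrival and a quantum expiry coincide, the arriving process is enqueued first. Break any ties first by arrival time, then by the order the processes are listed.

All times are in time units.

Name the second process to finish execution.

Schedule: | T1 0-1 | T2 1-2 | T3 2-3 | T4 3-4 | T5 4-5 | T6 5-6 | T7 6-7 | T8 7-8 | T1 8-9 | T2 9-10 | T3 10-11 | T4 11-12 | T5 12-13 | T6 13-14 | T7 14-15 | T8 15-16 | T1 16-17 | T2 17-18 | T3 18-19 | T4 19-20 | T5 20-21 | T6 21-22 | T7 22-23 | T1 23-24 | T2 24-25 | T3 25-26 | T4 26-27 | T5 27-28 | T6 28-29 | T7 29-30 | T1 30-31 | T2 31-32 | T3 32-33 | T5 33-34 | T6 34-35 | T1 35-36 | T2 36-37 | T3 37-38 | T6 38-39 | T1 39-40 | T2 40-41 | T3 41-42 | T6 42-43 | T1 43-44 | T3 44-45 | T6 45-46 | T3 46-47 | T6 47-49 |
Completion: T1=44  T2=41  T3=47  T4=27  T5=34  T6=49  T7=30  T8=16
Turnaround (C−A): T1=44  T2=41  T3=47  T4=27  T5=34  T6=49  T7=30  T8=16
Finish order: T8 → T4 → T7 → T5 → T2 → T1 → T3 → T6

T4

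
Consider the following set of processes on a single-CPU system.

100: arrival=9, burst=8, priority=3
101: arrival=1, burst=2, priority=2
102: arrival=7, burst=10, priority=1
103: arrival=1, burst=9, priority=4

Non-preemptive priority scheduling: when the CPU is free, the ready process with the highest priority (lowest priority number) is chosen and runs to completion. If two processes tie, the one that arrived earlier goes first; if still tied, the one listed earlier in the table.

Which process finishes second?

Schedule: | idle 0-1 | 101 1-3 | 103 3-12 | 102 12-22 | 100 22-30 |
Completion: 100=30  101=3  102=22  103=12
Turnaround (C−A): 100=21  101=2  102=15  103=11
Finish order: 101 → 103 → 102 → 100

103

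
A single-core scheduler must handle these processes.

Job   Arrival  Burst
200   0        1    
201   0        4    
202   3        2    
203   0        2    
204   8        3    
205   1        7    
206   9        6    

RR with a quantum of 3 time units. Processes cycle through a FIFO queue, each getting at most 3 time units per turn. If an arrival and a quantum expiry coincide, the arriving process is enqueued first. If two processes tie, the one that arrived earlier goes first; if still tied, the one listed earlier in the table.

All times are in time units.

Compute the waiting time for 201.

Gantt: | 200 0-1 | 201 1-4 | 203 4-6 | 205 6-9 | 202 9-11 | 201 11-12 | 204 12-15 | 206 15-18 | 205 18-21 | 206 21-24 | 205 24-25 |
Completion: 200=1  201=12  202=11  203=6  204=15  205=25  206=24
Turnaround (C−A): 200=1  201=12  202=8  203=6  204=7  205=24  206=15
Waiting(201) = turnaround − burst = 12 − 4 = 8

8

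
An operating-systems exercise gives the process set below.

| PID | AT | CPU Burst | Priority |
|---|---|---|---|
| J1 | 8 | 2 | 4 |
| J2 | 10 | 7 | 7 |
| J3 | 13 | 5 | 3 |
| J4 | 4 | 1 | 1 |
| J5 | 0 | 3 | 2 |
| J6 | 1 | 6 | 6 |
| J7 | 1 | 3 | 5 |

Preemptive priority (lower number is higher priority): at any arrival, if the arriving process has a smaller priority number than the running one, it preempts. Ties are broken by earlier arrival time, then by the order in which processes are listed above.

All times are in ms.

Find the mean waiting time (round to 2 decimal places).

3.71

Gantt: | J5 0-3 | J7 3-4 | J4 4-5 | J7 5-7 | J6 7-8 | J1 8-10 | J6 10-13 | J3 13-18 | J6 18-20 | J2 20-27 |
Completion: J1=10  J2=27  J3=18  J4=5  J5=3  J6=20  J7=7
Turnaround (C−A): J1=2  J2=17  J3=5  J4=1  J5=3  J6=19  J7=6
Waiting times: J1=0, J2=10, J3=0, J4=0, J5=0, J6=13, J7=3
Average waiting = (0+10+0+0+0+13+3) / 7 = 26/7 = 3.71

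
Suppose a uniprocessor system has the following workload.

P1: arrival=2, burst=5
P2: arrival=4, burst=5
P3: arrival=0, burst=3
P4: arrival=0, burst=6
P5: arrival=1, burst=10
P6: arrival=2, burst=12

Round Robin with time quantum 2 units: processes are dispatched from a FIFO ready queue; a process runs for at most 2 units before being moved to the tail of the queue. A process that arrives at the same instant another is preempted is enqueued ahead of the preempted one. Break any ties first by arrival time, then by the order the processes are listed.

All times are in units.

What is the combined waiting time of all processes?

123

Timeline: | P3 0-2 | P4 2-4 | P5 4-6 | P1 6-8 | P6 8-10 | P3 10-11 | P2 11-13 | P4 13-15 | P5 15-17 | P1 17-19 | P6 19-21 | P2 21-23 | P4 23-25 | P5 25-27 | P1 27-28 | P6 28-30 | P2 30-31 | P5 31-33 | P6 33-35 | P5 35-37 | P6 37-41 |
Completion: P1=28  P2=31  P3=11  P4=25  P5=37  P6=41
Turnaround (C−A): P1=26  P2=27  P3=11  P4=25  P5=36  P6=39
Waiting = turnaround − burst: P1=21, P2=22, P3=8, P4=19, P5=26, P6=27
Total waiting = 21 + 22 + 8 + 19 + 26 + 27 = 123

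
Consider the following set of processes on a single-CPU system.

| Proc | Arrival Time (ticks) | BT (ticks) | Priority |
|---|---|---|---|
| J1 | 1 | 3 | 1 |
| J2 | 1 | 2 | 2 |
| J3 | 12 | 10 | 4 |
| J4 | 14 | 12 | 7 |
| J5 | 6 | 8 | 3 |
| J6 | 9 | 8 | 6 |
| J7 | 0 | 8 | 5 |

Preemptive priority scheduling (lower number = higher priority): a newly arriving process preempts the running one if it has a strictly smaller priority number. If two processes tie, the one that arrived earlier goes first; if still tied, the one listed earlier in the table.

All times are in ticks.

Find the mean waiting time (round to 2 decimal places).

10.71

Schedule: | J7 0-1 | J1 1-4 | J2 4-6 | J5 6-14 | J3 14-24 | J7 24-31 | J6 31-39 | J4 39-51 |
Completion: J1=4  J2=6  J3=24  J4=51  J5=14  J6=39  J7=31
Turnaround (C−A): J1=3  J2=5  J3=12  J4=37  J5=8  J6=30  J7=31
Waiting times: J1=0, J2=3, J3=2, J4=25, J5=0, J6=22, J7=23
Average waiting = (0+3+2+25+0+22+23) / 7 = 75/7 = 10.71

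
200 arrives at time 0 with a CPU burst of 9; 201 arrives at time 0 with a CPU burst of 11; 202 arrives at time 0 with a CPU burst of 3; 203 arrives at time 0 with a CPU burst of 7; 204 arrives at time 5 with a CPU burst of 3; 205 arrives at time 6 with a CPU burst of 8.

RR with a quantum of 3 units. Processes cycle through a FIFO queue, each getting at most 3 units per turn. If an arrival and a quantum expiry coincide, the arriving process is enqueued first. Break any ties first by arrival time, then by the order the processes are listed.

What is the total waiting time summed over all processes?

122

Timeline: | 200 0-3 | 201 3-6 | 202 6-9 | 203 9-12 | 200 12-15 | 204 15-18 | 205 18-21 | 201 21-24 | 203 24-27 | 200 27-30 | 205 30-33 | 201 33-36 | 203 36-37 | 205 37-39 | 201 39-41 |
Completion: 200=30  201=41  202=9  203=37  204=18  205=39
Turnaround (C−A): 200=30  201=41  202=9  203=37  204=13  205=33
Waiting = turnaround − burst: 200=21, 201=30, 202=6, 203=30, 204=10, 205=25
Total waiting = 21 + 30 + 6 + 30 + 10 + 25 = 122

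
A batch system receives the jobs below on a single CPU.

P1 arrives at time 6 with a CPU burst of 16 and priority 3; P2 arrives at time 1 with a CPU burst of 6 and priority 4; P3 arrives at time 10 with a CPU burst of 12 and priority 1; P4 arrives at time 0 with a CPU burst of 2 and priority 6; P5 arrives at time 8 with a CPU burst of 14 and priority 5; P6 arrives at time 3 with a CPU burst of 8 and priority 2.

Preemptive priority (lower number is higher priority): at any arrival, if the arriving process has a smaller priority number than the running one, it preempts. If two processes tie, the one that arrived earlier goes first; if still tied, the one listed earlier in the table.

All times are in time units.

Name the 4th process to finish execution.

Gantt: | P4 0-1 | P2 1-3 | P6 3-10 | P3 10-22 | P6 22-23 | P1 23-39 | P2 39-43 | P5 43-57 | P4 57-58 |
Completion: P1=39  P2=43  P3=22  P4=58  P5=57  P6=23
Turnaround (C−A): P1=33  P2=42  P3=12  P4=58  P5=49  P6=20
Finish order: P3 → P6 → P1 → P2 → P5 → P4

P2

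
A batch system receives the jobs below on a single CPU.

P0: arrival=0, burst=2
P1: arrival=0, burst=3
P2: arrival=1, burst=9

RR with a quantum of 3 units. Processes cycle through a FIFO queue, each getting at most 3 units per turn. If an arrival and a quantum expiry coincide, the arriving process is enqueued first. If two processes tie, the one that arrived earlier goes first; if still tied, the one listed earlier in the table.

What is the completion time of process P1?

5

Schedule: | P0 0-2 | P1 2-5 | P2 5-14 |
Completion: P0=2  P1=5  P2=14
Turnaround (C−A): P0=2  P1=5  P2=13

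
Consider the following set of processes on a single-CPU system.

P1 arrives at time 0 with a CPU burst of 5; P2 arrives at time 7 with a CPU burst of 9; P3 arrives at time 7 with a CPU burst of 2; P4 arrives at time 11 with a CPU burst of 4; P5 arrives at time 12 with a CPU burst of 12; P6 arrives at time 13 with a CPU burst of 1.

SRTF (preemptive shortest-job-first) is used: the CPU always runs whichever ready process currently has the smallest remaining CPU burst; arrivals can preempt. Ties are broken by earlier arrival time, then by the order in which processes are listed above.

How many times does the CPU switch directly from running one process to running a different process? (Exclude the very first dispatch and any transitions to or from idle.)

Gantt: | P1 0-5 | idle 5-7 | P3 7-9 | P2 9-11 | P4 11-13 | P6 13-14 | P4 14-16 | P2 16-23 | P5 23-35 |
Completion: P1=5  P2=23  P3=9  P4=16  P5=35  P6=14
Turnaround (C−A): P1=5  P2=16  P3=2  P4=5  P5=23  P6=1

6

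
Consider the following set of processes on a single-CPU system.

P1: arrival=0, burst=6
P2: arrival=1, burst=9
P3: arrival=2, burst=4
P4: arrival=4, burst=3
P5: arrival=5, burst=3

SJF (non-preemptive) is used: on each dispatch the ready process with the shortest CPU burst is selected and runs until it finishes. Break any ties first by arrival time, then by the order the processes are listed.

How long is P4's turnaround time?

5

Timeline: | P1 0-6 | P4 6-9 | P5 9-12 | P3 12-16 | P2 16-25 |
Completion: P1=6  P2=25  P3=16  P4=9  P5=12
Turnaround (C−A): P1=6  P2=24  P3=14  P4=5  P5=7
Turnaround(P4) = completion − arrival = 9 − 4 = 5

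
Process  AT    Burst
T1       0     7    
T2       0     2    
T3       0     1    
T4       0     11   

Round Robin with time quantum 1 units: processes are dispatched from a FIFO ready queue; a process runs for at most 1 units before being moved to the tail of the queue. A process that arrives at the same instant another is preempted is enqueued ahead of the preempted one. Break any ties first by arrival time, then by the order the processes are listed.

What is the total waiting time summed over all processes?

Schedule: | T1 0-1 | T2 1-2 | T3 2-3 | T4 3-4 | T1 4-5 | T2 5-6 | T4 6-7 | T1 7-8 | T4 8-9 | T1 9-10 | T4 10-11 | T1 11-12 | T4 12-13 | T1 13-14 | T4 14-15 | T1 15-16 | T4 16-21 |
Completion: T1=16  T2=6  T3=3  T4=21
Waiting = turnaround − burst: T1=9, T2=4, T3=2, T4=10
Total waiting = 9 + 4 + 2 + 10 = 25

25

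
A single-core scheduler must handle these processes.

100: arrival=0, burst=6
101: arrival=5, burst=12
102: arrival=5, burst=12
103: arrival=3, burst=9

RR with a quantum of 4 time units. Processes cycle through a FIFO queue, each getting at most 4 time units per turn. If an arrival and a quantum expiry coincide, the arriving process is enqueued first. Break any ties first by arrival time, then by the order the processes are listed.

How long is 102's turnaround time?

Timeline: | 100 0-4 | 103 4-8 | 100 8-10 | 101 10-14 | 102 14-18 | 103 18-22 | 101 22-26 | 102 26-30 | 103 30-31 | 101 31-35 | 102 35-39 |
Completion: 100=10  101=35  102=39  103=31
Turnaround (C−A): 100=10  101=30  102=34  103=28
Turnaround(102) = completion − arrival = 39 − 5 = 34

34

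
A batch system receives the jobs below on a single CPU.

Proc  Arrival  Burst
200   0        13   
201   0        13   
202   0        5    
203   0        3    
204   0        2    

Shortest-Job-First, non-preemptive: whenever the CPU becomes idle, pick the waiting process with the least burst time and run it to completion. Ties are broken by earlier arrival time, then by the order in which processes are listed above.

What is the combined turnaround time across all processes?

76

Schedule: | 204 0-2 | 203 2-5 | 202 5-10 | 200 10-23 | 201 23-36 |
Completion: 200=23  201=36  202=10  203=5  204=2
Turnaround (C−A): 200=23  201=36  202=10  203=5  204=2
Turnaround = completion − arrival: 200=23, 201=36, 202=10, 203=5, 204=2
Total turnaround = 23 + 36 + 10 + 5 + 2 = 76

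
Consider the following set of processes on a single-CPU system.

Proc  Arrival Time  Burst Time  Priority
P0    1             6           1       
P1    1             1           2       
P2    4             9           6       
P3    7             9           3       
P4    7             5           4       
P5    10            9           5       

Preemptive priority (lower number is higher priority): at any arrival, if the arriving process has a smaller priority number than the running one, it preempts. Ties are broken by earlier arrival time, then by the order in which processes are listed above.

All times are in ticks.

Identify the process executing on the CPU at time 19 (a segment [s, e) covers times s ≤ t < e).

Gantt: | idle 0-1 | P0 1-7 | P1 7-8 | P3 8-17 | P4 17-22 | P5 22-31 | P2 31-40 |
Completion: P0=7  P1=8  P2=40  P3=17  P4=22  P5=31

P4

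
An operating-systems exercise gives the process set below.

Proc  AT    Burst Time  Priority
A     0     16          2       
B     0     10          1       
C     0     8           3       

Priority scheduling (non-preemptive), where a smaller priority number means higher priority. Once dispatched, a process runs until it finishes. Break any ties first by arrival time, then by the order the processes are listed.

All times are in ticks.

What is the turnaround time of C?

34

Schedule: | B 0-10 | A 10-26 | C 26-34 |
Completion: A=26  B=10  C=34
Turnaround(C) = completion − arrival = 34 − 0 = 34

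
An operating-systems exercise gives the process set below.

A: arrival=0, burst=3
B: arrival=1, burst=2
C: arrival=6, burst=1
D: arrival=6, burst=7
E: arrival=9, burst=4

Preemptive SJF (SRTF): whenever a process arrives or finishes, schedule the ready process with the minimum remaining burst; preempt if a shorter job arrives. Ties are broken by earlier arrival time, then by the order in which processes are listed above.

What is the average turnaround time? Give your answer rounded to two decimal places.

4.80

Schedule: | A 0-3 | B 3-5 | idle 5-6 | C 6-7 | D 7-9 | E 9-13 | D 13-18 |
Completion: A=3  B=5  C=7  D=18  E=13
Turnaround times: A=3, B=4, C=1, D=12, E=4
Average turnaround = (3+4+1+12+4) / 5 = 24/5 = 4.80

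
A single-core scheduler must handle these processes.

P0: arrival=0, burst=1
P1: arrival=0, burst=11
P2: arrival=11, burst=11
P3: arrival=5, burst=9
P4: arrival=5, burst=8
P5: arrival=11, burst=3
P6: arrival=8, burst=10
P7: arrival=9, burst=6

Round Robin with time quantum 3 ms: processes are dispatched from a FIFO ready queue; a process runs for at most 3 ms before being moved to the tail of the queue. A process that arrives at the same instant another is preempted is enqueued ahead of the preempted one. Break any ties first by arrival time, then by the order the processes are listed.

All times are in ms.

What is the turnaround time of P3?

Gantt: | P0 0-1 | P1 1-7 | P3 7-10 | P4 10-13 | P1 13-16 | P6 16-19 | P7 19-22 | P3 22-25 | P2 25-28 | P5 28-31 | P4 31-34 | P1 34-36 | P6 36-39 | P7 39-42 | P3 42-45 | P2 45-48 | P4 48-50 | P6 50-53 | P2 53-56 | P6 56-57 | P2 57-59 |
Completion: P0=1  P1=36  P2=59  P3=45  P4=50  P5=31  P6=57  P7=42
Turnaround(P3) = completion − arrival = 45 − 5 = 40

40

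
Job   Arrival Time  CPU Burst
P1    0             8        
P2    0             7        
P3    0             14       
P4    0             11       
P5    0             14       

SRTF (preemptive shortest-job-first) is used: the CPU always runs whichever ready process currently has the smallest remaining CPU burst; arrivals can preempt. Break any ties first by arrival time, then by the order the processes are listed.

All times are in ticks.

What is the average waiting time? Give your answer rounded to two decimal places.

17.60

Gantt: | P2 0-7 | P1 7-15 | P4 15-26 | P3 26-40 | P5 40-54 |
Completion: P1=15  P2=7  P3=40  P4=26  P5=54
Turnaround (C−A): P1=15  P2=7  P3=40  P4=26  P5=54
Waiting times: P1=7, P2=0, P3=26, P4=15, P5=40
Average waiting = (7+0+26+15+40) / 5 = 88/5 = 17.60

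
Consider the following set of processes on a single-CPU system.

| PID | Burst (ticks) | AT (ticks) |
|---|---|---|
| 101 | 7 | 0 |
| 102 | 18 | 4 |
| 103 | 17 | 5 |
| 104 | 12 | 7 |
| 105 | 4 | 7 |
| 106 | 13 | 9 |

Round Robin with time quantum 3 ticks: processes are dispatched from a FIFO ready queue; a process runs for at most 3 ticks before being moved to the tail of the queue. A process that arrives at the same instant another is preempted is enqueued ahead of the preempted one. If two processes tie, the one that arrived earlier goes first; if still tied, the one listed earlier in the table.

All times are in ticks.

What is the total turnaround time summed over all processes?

275

Timeline: | 101 0-6 | 102 6-9 | 103 9-12 | 101 12-13 | 104 13-16 | 105 16-19 | 106 19-22 | 102 22-25 | 103 25-28 | 104 28-31 | 105 31-32 | 106 32-35 | 102 35-38 | 103 38-41 | 104 41-44 | 106 44-47 | 102 47-50 | 103 50-53 | 104 53-56 | 106 56-59 | 102 59-62 | 103 62-65 | 106 65-66 | 102 66-69 | 103 69-71 |
Completion: 101=13  102=69  103=71  104=56  105=32  106=66
Turnaround = completion − arrival: 101=13, 102=65, 103=66, 104=49, 105=25, 106=57
Total turnaround = 13 + 65 + 66 + 49 + 25 + 57 = 275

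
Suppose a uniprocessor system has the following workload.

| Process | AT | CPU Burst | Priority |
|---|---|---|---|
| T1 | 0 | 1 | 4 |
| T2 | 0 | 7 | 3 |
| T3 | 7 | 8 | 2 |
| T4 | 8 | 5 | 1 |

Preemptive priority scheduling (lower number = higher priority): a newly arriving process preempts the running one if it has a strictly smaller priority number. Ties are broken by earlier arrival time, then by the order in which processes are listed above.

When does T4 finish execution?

13

Gantt: | T2 0-7 | T3 7-8 | T4 8-13 | T3 13-20 | T1 20-21 |
Completion: T1=21  T2=7  T3=20  T4=13
Turnaround (C−A): T1=21  T2=7  T3=13  T4=5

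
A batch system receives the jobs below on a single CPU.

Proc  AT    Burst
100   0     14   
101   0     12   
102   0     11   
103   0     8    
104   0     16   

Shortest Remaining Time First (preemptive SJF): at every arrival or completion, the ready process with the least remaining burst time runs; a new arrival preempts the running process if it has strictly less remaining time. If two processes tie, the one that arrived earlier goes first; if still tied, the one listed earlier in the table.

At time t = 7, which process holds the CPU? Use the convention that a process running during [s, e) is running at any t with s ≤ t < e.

103

Gantt: | 103 0-8 | 102 8-19 | 101 19-31 | 100 31-45 | 104 45-61 |
Completion: 100=45  101=31  102=19  103=8  104=61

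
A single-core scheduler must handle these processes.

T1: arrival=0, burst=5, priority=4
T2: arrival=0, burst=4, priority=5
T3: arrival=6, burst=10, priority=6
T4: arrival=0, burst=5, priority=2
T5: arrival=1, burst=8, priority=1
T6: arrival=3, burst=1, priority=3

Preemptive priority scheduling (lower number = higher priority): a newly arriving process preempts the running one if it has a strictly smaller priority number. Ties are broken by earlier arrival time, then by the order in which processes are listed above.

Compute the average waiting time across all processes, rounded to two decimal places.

11.33

Timeline: | T4 0-1 | T5 1-9 | T4 9-13 | T6 13-14 | T1 14-19 | T2 19-23 | T3 23-33 |
Completion: T1=19  T2=23  T3=33  T4=13  T5=9  T6=14
Turnaround (C−A): T1=19  T2=23  T3=27  T4=13  T5=8  T6=11
Waiting times: T1=14, T2=19, T3=17, T4=8, T5=0, T6=10
Average waiting = (14+19+17+8+0+10) / 6 = 68/6 = 11.33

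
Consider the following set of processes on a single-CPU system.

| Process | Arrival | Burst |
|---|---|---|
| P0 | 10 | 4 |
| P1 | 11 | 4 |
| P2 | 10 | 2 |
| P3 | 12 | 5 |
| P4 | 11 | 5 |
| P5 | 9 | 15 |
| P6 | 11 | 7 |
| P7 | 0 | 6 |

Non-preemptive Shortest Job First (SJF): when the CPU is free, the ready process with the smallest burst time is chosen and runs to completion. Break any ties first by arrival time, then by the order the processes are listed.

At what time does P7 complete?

6

Schedule: | P7 0-6 | idle 6-9 | P5 9-24 | P2 24-26 | P0 26-30 | P1 30-34 | P4 34-39 | P3 39-44 | P6 44-51 |
Completion: P0=30  P1=34  P2=26  P3=44  P4=39  P5=24  P6=51  P7=6
Turnaround (C−A): P0=20  P1=23  P2=16  P3=32  P4=28  P5=15  P6=40  P7=6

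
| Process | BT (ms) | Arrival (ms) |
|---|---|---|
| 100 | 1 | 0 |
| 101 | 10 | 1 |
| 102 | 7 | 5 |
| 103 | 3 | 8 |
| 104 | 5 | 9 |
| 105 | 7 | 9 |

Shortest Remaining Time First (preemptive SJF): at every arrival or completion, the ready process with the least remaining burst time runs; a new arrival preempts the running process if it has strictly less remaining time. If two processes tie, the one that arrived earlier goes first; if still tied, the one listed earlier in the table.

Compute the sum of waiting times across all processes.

39

Gantt: | 100 0-1 | 101 1-11 | 103 11-14 | 104 14-19 | 102 19-26 | 105 26-33 |
Completion: 100=1  101=11  102=26  103=14  104=19  105=33
Turnaround (C−A): 100=1  101=10  102=21  103=6  104=10  105=24
Waiting = turnaround − burst: 100=0, 101=0, 102=14, 103=3, 104=5, 105=17
Total waiting = 0 + 0 + 14 + 3 + 5 + 17 = 39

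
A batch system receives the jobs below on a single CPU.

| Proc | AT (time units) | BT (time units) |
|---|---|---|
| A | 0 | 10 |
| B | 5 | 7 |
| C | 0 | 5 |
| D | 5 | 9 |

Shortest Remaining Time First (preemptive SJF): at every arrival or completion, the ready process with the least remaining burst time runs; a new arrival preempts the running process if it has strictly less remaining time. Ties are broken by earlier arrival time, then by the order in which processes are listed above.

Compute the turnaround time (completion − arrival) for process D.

16

Schedule: | C 0-5 | B 5-12 | D 12-21 | A 21-31 |
Completion: A=31  B=12  C=5  D=21
Turnaround(D) = completion − arrival = 21 − 5 = 16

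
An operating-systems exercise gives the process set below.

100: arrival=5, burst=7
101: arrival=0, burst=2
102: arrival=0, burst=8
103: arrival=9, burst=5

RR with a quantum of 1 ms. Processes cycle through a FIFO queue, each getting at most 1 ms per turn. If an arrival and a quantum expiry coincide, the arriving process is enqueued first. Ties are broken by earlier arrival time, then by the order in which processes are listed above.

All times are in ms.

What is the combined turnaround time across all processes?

Timeline: | 101 0-1 | 102 1-2 | 101 2-3 | 102 3-5 | 100 5-6 | 102 6-7 | 100 7-8 | 102 8-9 | 100 9-10 | 103 10-11 | 102 11-12 | 100 12-13 | 103 13-14 | 102 14-15 | 100 15-16 | 103 16-17 | 102 17-18 | 100 18-19 | 103 19-20 | 100 20-21 | 103 21-22 |
Completion: 100=21  101=3  102=18  103=22
Turnaround = completion − arrival: 100=16, 101=3, 102=18, 103=13
Total turnaround = 16 + 3 + 18 + 13 = 50

50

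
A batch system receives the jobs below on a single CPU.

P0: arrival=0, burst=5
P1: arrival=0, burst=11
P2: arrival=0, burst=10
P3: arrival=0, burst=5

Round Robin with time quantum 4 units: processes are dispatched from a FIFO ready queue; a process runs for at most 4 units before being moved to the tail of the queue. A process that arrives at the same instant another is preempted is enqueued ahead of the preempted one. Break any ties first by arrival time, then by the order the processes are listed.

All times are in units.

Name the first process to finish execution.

Schedule: | P0 0-4 | P1 4-8 | P2 8-12 | P3 12-16 | P0 16-17 | P1 17-21 | P2 21-25 | P3 25-26 | P1 26-29 | P2 29-31 |
Completion: P0=17  P1=29  P2=31  P3=26
Finish order: P0 → P3 → P1 → P2

P0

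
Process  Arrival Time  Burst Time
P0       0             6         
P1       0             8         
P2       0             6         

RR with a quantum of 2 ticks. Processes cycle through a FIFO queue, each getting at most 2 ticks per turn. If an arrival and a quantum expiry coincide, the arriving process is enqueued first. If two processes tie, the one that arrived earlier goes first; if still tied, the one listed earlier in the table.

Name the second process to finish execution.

P2

Gantt: | P0 0-2 | P1 2-4 | P2 4-6 | P0 6-8 | P1 8-10 | P2 10-12 | P0 12-14 | P1 14-16 | P2 16-18 | P1 18-20 |
Completion: P0=14  P1=20  P2=18
Finish order: P0 → P2 → P1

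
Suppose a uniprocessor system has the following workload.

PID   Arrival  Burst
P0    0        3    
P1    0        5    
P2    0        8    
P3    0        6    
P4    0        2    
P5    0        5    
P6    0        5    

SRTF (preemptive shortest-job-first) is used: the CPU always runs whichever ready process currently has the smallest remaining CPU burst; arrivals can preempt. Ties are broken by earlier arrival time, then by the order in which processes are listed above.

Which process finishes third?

P1

Gantt: | P4 0-2 | P0 2-5 | P1 5-10 | P5 10-15 | P6 15-20 | P3 20-26 | P2 26-34 |
Completion: P0=5  P1=10  P2=34  P3=26  P4=2  P5=15  P6=20
Finish order: P4 → P0 → P1 → P5 → P6 → P3 → P2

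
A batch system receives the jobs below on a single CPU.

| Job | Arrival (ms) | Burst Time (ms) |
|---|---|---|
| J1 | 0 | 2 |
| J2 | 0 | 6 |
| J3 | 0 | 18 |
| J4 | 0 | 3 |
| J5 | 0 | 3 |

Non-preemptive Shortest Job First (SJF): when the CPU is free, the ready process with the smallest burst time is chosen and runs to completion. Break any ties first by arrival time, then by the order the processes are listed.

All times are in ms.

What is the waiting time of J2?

Timeline: | J1 0-2 | J4 2-5 | J5 5-8 | J2 8-14 | J3 14-32 |
Completion: J1=2  J2=14  J3=32  J4=5  J5=8
Waiting(J2) = turnaround − burst = 14 − 6 = 8

8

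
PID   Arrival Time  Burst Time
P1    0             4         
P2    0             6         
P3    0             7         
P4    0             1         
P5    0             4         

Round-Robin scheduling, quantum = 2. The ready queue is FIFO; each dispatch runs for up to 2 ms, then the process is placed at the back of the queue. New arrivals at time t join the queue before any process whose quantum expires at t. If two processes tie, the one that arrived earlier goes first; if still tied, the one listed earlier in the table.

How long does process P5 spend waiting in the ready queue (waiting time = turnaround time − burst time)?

Gantt: | P1 0-2 | P2 2-4 | P3 4-6 | P4 6-7 | P5 7-9 | P1 9-11 | P2 11-13 | P3 13-15 | P5 15-17 | P2 17-19 | P3 19-22 |
Completion: P1=11  P2=19  P3=22  P4=7  P5=17
Turnaround (C−A): P1=11  P2=19  P3=22  P4=7  P5=17
Waiting(P5) = turnaround − burst = 17 − 4 = 13

13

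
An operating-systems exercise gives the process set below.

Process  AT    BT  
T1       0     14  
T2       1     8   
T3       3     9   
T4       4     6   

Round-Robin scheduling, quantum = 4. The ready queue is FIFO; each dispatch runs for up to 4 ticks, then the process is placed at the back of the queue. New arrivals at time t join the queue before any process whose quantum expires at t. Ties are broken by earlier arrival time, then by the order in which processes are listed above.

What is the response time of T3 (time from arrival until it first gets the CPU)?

Schedule: | T1 0-4 | T2 4-8 | T3 8-12 | T4 12-16 | T1 16-20 | T2 20-24 | T3 24-28 | T4 28-30 | T1 30-34 | T3 34-35 | T1 35-37 |
Completion: T1=37  T2=24  T3=35  T4=30
Response(T3) = first start − arrival = 8 − 3 = 5

5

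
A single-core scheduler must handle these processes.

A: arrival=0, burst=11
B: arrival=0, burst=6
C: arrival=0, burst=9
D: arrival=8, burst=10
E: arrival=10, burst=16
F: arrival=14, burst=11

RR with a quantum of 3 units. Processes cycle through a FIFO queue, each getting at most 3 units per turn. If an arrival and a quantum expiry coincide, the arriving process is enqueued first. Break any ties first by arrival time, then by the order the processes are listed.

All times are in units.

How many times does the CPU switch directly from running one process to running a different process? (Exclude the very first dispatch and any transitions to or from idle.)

Timeline: | A 0-3 | B 3-6 | C 6-9 | A 9-12 | B 12-15 | D 15-18 | C 18-21 | E 21-24 | A 24-27 | F 27-30 | D 30-33 | C 33-36 | E 36-39 | A 39-41 | F 41-44 | D 44-47 | E 47-50 | F 50-53 | D 53-54 | E 54-57 | F 57-59 | E 59-63 |
Completion: A=41  B=15  C=36  D=54  E=63  F=59

21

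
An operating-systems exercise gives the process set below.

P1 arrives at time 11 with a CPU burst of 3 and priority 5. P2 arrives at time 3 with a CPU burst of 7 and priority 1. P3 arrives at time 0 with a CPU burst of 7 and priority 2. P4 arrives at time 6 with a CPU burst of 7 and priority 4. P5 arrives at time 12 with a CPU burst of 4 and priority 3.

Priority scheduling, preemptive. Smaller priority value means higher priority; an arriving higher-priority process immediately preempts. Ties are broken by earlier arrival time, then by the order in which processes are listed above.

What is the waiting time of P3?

7

Gantt: | P3 0-3 | P2 3-10 | P3 10-14 | P5 14-18 | P4 18-25 | P1 25-28 |
Completion: P1=28  P2=10  P3=14  P4=25  P5=18
Turnaround (C−A): P1=17  P2=7  P3=14  P4=19  P5=6
Waiting(P3) = turnaround − burst = 14 − 7 = 7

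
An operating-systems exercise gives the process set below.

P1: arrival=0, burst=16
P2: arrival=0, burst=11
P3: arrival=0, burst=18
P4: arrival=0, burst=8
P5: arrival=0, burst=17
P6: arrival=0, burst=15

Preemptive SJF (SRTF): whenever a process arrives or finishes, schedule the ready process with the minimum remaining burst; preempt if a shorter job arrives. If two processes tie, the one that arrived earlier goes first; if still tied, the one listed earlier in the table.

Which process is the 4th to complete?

P1

Timeline: | P4 0-8 | P2 8-19 | P6 19-34 | P1 34-50 | P5 50-67 | P3 67-85 |
Completion: P1=50  P2=19  P3=85  P4=8  P5=67  P6=34
Turnaround (C−A): P1=50  P2=19  P3=85  P4=8  P5=67  P6=34
Finish order: P4 → P2 → P6 → P1 → P5 → P3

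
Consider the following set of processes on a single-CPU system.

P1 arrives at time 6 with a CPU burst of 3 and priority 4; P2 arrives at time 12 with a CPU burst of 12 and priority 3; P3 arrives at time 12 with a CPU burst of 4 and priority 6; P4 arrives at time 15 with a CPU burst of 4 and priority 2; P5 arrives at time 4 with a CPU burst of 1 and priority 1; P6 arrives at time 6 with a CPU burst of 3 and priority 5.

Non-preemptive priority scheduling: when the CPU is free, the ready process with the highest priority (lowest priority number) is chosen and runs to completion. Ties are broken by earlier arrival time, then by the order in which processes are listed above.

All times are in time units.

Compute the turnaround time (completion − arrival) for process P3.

Timeline: | idle 0-4 | P5 4-5 | idle 5-6 | P1 6-9 | P6 9-12 | P2 12-24 | P4 24-28 | P3 28-32 |
Completion: P1=9  P2=24  P3=32  P4=28  P5=5  P6=12
Turnaround (C−A): P1=3  P2=12  P3=20  P4=13  P5=1  P6=6
Turnaround(P3) = completion − arrival = 32 − 12 = 20

20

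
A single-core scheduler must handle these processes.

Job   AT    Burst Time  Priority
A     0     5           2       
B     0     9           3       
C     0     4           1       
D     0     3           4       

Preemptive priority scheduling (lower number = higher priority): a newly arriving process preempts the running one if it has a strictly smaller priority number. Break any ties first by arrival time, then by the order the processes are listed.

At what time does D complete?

21

Gantt: | C 0-4 | A 4-9 | B 9-18 | D 18-21 |
Completion: A=9  B=18  C=4  D=21
Turnaround (C−A): A=9  B=18  C=4  D=21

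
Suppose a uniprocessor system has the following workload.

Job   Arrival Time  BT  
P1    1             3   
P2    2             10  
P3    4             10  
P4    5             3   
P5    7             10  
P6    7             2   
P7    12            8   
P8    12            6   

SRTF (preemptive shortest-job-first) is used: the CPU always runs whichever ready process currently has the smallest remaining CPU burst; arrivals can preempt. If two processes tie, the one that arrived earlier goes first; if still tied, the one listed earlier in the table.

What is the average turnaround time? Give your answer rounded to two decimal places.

18.00

Gantt: | idle 0-1 | P1 1-4 | P2 4-5 | P4 5-8 | P6 8-10 | P2 10-12 | P8 12-18 | P2 18-25 | P7 25-33 | P3 33-43 | P5 43-53 |
Completion: P1=4  P2=25  P3=43  P4=8  P5=53  P6=10  P7=33  P8=18
Turnaround times: P1=3, P2=23, P3=39, P4=3, P5=46, P6=3, P7=21, P8=6
Average turnaround = (3+23+39+3+46+3+21+6) / 8 = 144/8 = 18.00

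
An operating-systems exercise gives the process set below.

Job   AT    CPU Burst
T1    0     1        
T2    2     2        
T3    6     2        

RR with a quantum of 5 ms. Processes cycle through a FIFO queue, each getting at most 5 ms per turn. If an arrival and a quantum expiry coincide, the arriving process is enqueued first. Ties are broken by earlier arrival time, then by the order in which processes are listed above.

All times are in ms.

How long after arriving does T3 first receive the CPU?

Timeline: | T1 0-1 | idle 1-2 | T2 2-4 | idle 4-6 | T3 6-8 |
Completion: T1=1  T2=4  T3=8
Turnaround (C−A): T1=1  T2=2  T3=2
Response(T3) = first start − arrival = 6 − 6 = 0

0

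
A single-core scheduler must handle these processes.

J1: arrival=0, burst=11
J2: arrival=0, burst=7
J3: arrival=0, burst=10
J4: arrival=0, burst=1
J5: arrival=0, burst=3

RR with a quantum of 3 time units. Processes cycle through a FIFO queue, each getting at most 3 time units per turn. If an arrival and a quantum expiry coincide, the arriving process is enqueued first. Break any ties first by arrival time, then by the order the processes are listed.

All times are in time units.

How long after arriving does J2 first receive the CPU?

3

Gantt: | J1 0-3 | J2 3-6 | J3 6-9 | J4 9-10 | J5 10-13 | J1 13-16 | J2 16-19 | J3 19-22 | J1 22-25 | J2 25-26 | J3 26-29 | J1 29-31 | J3 31-32 |
Completion: J1=31  J2=26  J3=32  J4=10  J5=13
Response(J2) = first start − arrival = 3 − 0 = 3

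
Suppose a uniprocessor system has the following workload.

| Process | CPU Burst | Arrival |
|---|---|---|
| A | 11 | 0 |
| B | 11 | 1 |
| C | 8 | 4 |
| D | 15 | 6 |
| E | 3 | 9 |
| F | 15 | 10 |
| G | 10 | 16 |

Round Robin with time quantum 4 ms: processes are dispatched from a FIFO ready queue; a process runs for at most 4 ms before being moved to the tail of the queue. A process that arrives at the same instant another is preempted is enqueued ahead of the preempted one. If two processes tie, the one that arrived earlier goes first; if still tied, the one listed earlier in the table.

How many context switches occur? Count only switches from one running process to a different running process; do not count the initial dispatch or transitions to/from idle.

19

Schedule: | A 0-4 | B 4-8 | C 8-12 | A 12-16 | D 16-20 | B 20-24 | E 24-27 | F 27-31 | C 31-35 | G 35-39 | A 39-42 | D 42-46 | B 46-49 | F 49-53 | G 53-57 | D 57-61 | F 61-65 | G 65-67 | D 67-70 | F 70-73 |
Completion: A=42  B=49  C=35  D=70  E=27  F=73  G=67
Turnaround (C−A): A=42  B=48  C=31  D=64  E=18  F=63  G=51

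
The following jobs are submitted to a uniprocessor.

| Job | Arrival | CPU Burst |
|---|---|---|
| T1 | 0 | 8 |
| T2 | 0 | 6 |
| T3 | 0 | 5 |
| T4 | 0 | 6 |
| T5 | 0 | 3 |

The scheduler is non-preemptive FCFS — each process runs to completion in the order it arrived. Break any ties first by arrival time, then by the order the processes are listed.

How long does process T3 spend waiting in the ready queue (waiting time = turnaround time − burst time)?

14

Timeline: | T1 0-8 | T2 8-14 | T3 14-19 | T4 19-25 | T5 25-28 |
Completion: T1=8  T2=14  T3=19  T4=25  T5=28
Turnaround (C−A): T1=8  T2=14  T3=19  T4=25  T5=28
Waiting(T3) = turnaround − burst = 19 − 5 = 14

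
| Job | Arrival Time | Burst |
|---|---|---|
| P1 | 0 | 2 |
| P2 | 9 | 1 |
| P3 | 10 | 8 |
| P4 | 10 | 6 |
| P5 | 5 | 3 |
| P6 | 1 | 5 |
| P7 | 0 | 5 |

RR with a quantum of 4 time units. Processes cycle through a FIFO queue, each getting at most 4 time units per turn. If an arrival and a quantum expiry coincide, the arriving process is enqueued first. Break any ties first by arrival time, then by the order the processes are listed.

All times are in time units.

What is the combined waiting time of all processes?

Schedule: | P1 0-2 | P7 2-6 | P6 6-10 | P5 10-13 | P7 13-14 | P2 14-15 | P3 15-19 | P4 19-23 | P6 23-24 | P3 24-28 | P4 28-30 |
Completion: P1=2  P2=15  P3=28  P4=30  P5=13  P6=24  P7=14
Turnaround (C−A): P1=2  P2=6  P3=18  P4=20  P5=8  P6=23  P7=14
Waiting = turnaround − burst: P1=0, P2=5, P3=10, P4=14, P5=5, P6=18, P7=9
Total waiting = 0 + 5 + 10 + 14 + 5 + 18 + 9 = 61

61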